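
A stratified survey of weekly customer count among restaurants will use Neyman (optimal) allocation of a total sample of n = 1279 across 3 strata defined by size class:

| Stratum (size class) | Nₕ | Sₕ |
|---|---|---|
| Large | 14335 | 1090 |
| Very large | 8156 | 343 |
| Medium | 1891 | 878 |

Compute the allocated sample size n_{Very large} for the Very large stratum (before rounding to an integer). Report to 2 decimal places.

178.16

Neyman allocation: nₕ = n·NₕSₕ / Σⱼ NⱼSⱼ.
Σ NⱼSⱼ = 14335·1090 + 8156·343 + 1891·878 = 2.0082956 × 10^7.
n_{Very large} = 1279·8156·343 / (2.0082956 × 10^7) = 178.16.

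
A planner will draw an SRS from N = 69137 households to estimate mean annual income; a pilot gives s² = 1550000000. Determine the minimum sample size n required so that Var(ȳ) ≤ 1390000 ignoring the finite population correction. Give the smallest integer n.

1116

Without fpc, n₀ = s²/D = 1550000000/1390000 = 1115.1079.
Rounding up, n = 1116.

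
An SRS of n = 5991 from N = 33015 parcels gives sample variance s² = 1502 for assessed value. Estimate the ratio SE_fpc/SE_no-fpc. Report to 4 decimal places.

f = n/N = 5991/33015 = 0.18146297.
SE_no-fpc = √(s²/n) = 0.50070889; SE_fpc = √((1−f)s²/n) = 0.45300654.
Ratio = √(1−f) = 0.90473036.

0.9047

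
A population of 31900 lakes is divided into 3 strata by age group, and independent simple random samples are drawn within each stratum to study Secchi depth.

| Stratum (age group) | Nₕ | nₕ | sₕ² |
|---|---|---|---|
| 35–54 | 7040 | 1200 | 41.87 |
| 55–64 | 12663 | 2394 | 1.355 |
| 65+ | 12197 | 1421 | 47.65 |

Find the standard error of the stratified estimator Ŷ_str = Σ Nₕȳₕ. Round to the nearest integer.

Var(Ŷ_str) = Σₕ Nₕ²(1 − fₕ)sₕ²/nₕ.
35–54: 7040²·(1 − 1200/7040)·41.87/1200 = 1.434522 × 10^6.
55–64: 12663²·(1 − 2394/12663)·1.355/2394 = 73600.355.
65+: 12197²·(1 − 1421/12197)·47.65/1421 = 4.4073692 × 10^6.
Sum = 5.9154916 × 10^6.
SE = √(5.9154916 × 10^6) = 2432.

2432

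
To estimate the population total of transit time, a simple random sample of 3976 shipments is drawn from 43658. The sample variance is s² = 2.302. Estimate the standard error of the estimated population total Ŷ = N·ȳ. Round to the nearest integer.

Var(Ŷ) = N²·Var(ȳ) = N²·(1 − n/N)·s²/n.
f = 3976/43658 = 0.09107151; Var(ȳ) = 0.90892849·2.302/3976 = 5.2624582 × 10^-4.
Var(Ŷ) = 43658² · (5.2624582 × 10^-4) = 1.0030356 × 10^6.
SE(Ŷ) = √(1.0030356 × 10^6) = 1002.

1002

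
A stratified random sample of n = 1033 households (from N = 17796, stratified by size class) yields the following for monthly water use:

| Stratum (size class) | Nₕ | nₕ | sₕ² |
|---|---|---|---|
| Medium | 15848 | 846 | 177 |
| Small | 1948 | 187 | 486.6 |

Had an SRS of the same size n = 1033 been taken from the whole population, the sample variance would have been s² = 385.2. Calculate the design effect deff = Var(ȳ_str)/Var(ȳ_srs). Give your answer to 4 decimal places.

Var(ȳ_str) = Σ Wₕ²(1−fₕ)sₕ²/nₕ with Wₕ = Nₕ/17796:
  Medium: (15848/17796)²·(1−846/15848)·177/846 = 0.15706584
  Small: (1948/17796)²·(1−187/1948)·486.6/187 = 0.028186037
  → Var(ȳ_str) = 0.18525188.
Var(ȳ_srs) = (1 − 1033/17796)·385.2/1033 = 0.35124917.
deff = 0.18525188 / 0.35124917 = 0.5274.

0.5274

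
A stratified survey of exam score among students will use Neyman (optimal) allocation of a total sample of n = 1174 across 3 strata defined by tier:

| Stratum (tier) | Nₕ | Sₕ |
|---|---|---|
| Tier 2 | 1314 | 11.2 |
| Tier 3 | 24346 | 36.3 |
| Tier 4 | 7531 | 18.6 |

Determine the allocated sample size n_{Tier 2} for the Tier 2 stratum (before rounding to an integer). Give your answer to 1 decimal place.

Neyman allocation: nₕ = n·NₕSₕ / Σⱼ NⱼSⱼ.
Σ NⱼSⱼ = 1314·11.2 + 24346·36.3 + 7531·18.6 = 1.0385532 × 10^6.
n_{Tier 2} = 1174·1314·11.2 / (1.0385532 × 10^6) = 16.6.

16.6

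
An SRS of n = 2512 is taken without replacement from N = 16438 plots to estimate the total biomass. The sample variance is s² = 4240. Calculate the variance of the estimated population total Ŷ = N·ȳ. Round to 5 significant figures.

3.8639 × 10^8

Var(Ŷ) = N²·Var(ȳ) = N²·(1 − n/N)·s²/n.
f = 2512/16438 = 0.15281664; Var(ȳ) = 0.84718336·4240/2512 = 1.4299592.
Var(Ŷ) = 16438² · 1.4299592 = 3.8638619 × 10^8.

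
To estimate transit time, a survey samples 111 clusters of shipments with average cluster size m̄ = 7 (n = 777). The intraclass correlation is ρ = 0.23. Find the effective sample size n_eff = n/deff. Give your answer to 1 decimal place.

326.5

deff = 1 + (7 − 1)·0.23 = 1 + 1.38 = 2.38.
n_eff = 777 / 2.38 = 326.5.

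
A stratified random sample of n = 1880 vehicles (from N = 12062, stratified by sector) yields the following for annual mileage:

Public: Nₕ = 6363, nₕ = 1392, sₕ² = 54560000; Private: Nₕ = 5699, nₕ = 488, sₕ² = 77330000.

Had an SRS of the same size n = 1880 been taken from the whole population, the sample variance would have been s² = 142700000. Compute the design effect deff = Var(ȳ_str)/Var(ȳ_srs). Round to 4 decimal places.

Var(ȳ_str) = Σ Wₕ²(1−fₕ)sₕ²/nₕ with Wₕ = Nₕ/12062:
  Public: (6363/12062)²·(1−1392/6363)·54560000/1392 = 8521.2276
  Private: (5699/12062)²·(1−488/5699)·77330000/488 = 32345.157
  → Var(ȳ_str) = 40866.385.
Var(ȳ_srs) = (1 − 1880/12062)·142700000/1880 = 64073.713.
deff = 40866.385 / 64073.713 = 0.6378.

0.6378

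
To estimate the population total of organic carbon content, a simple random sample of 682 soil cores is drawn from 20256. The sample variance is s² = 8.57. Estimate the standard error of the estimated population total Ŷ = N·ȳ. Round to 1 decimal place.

Var(Ŷ) = N²·Var(ȳ) = N²·(1 − n/N)·s²/n.
f = 682/20256 = 0.03366904; Var(ȳ) = 0.96633096·8.57/682 = 0.012142898.
Var(Ŷ) = 20256² · 0.012142898 = 4.9822983 × 10^6.
SE(Ŷ) = √(4.9822983 × 10^6) = 2232.1.

2232.1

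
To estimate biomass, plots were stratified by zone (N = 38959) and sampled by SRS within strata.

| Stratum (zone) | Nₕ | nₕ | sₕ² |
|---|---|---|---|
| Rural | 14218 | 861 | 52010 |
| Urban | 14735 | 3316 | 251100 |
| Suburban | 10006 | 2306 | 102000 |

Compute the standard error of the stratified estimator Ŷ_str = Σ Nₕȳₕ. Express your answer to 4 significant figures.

Var(Ŷ_str) = Σₕ Nₕ²(1 − fₕ)sₕ²/nₕ.
Rural: 14218²·(1 − 861/14218)·52010/861 = 1.1471789 × 10^10.
Urban: 14735²·(1 − 3316/14735)·251100/3316 = 1.2741202 × 10^10.
Suburban: 10006²·(1 − 2306/10006)·102000/2306 = 3.4079412 × 10^9.
Sum = 2.7620932 × 10^10.
SE = √(2.7620932 × 10^10) = 166200.

166200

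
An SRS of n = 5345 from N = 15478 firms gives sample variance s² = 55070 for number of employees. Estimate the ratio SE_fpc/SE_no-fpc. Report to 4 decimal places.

0.8091

f = n/N = 5345/15478 = 0.34532885.
SE_no-fpc = √(s²/n) = 3.2098422; SE_fpc = √((1−f)s²/n) = 2.5971395.
Ratio = √(1−f) = 0.80911751.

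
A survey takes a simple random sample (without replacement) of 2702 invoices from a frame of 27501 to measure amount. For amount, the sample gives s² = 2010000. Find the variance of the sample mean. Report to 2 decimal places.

670.81

Under SRS without replacement, Var(ȳ) = (1 − f)·s²/n with f = n/N = 2702/27501 = 0.09825097.
Var(ȳ) = (1 − 0.09825097)·2010000/2702 = 0.90174903·743.89341 = 670.80516.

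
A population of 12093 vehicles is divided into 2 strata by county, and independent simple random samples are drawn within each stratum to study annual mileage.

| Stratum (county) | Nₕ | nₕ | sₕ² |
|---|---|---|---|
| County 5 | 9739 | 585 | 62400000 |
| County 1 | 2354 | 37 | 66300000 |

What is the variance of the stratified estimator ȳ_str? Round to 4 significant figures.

Var(ȳ_str) = Σₕ Wₕ²(1 − fₕ)sₕ²/nₕ with Wₕ = Nₕ/N, N = 12093.
County 5: Wₕ = 0.80534193; term = 0.80534193²·(1 − 0.06006777)·62400000/585 = 65025.828.
County 1: Wₕ = 0.19465807; term = 0.19465807²·(1 − 0.01571793)·66300000/37 = 66830.728.
Sum = 131856.56.

131900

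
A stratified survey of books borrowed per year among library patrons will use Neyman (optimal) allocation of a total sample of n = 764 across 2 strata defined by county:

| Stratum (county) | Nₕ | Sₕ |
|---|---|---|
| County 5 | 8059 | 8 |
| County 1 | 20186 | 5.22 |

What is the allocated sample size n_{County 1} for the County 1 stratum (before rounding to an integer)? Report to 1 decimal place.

474.0

Neyman allocation: nₕ = n·NₕSₕ / Σⱼ NⱼSⱼ.
Σ NⱼSⱼ = 8059·8 + 20186·5.22 = 169842.92.
n_{County 1} = 764·20186·5.22 / 169842.92 = 474.0.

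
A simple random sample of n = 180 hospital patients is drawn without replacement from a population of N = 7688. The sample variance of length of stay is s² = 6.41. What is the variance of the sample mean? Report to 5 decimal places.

Under SRS without replacement, Var(ȳ) = (1 − f)·s²/n with f = n/N = 180/7688 = 0.02341311.
Var(ȳ) = (1 − 0.02341311)·6.41/180 = 0.97658689·0.035611111 = 0.034777344.

0.03478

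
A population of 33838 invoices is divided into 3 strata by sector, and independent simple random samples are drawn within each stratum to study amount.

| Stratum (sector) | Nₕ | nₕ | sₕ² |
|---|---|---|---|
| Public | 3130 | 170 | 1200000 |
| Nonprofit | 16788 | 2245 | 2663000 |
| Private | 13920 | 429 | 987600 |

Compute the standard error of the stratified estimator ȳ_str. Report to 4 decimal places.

Var(ȳ_str) = Σₕ Wₕ²(1 − fₕ)sₕ²/nₕ with Wₕ = Nₕ/N, N = 33838.
Public: Wₕ = 0.09249956; term = 0.09249956²·(1 − 0.05431310)·1200000/170 = 57.11616.
Nonprofit: Wₕ = 0.49612861; term = 0.49612861²·(1 − 0.13372647)·2663000/2245 = 252.92888.
Private: Wₕ = 0.41137183; term = 0.41137183²·(1 − 0.03081897)·987600/429 = 377.57027.
Sum = 687.61531.
SE = √(687.61531) = 26.2224.

26.2224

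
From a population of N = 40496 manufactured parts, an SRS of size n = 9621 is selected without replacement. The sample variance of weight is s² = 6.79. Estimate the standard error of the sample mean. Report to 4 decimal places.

Under SRS without replacement, Var(ȳ) = (1 − f)·s²/n with f = n/N = 9621/40496 = 0.23757902.
Var(ȳ) = (1 − 0.23757902)·6.79/9621 = 0.76242098·7.0574784 × 10^-4 = 5.3807696 × 10^-4.
SE(ȳ) = √(5.3807696 × 10^-4) = 0.0232.

0.0232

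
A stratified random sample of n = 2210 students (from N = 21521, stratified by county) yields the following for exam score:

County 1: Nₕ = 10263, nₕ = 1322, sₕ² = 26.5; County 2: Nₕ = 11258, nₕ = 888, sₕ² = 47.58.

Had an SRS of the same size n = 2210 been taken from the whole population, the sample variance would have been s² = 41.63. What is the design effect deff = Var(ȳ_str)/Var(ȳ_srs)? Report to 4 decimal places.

1.0340

Var(ȳ_str) = Σ Wₕ²(1−fₕ)sₕ²/nₕ with Wₕ = Nₕ/21521:
  County 1: (10263/21521)²·(1−1322/10263)·26.5/1322 = 0.0039714578
  County 2: (11258/21521)²·(1−888/11258)·47.58/888 = 0.013505995
  → Var(ȳ_str) = 0.017477453.
Var(ȳ_srs) = (1 − 2210/21521)·41.63/2210 = 0.016902714.
deff = 0.017477453 / 0.016902714 = 1.0340.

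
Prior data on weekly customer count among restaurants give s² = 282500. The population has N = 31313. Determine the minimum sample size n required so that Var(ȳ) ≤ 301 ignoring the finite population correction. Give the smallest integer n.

Without fpc, n₀ = s²/D = 282500/301 = 938.5382.
Rounding up, n = 939.

939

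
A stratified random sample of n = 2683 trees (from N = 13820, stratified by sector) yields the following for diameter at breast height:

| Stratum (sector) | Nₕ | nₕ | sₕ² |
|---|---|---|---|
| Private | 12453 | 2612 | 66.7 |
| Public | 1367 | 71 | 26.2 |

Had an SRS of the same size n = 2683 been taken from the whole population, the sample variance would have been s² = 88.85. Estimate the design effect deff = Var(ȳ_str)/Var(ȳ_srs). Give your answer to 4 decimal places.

0.7422

Var(ȳ_str) = Σ Wₕ²(1−fₕ)sₕ²/nₕ with Wₕ = Nₕ/13820:
  Private: (12453/13820)²·(1−2612/12453)·66.7/2612 = 0.016385126
  Public: (1367/13820)²·(1−71/1367)·26.2/71 = 0.0034229486
  → Var(ȳ_str) = 0.019808075.
Var(ȳ_srs) = (1 − 2683/13820)·88.85/2683 = 0.026686827.
deff = 0.019808075 / 0.026686827 = 0.7422.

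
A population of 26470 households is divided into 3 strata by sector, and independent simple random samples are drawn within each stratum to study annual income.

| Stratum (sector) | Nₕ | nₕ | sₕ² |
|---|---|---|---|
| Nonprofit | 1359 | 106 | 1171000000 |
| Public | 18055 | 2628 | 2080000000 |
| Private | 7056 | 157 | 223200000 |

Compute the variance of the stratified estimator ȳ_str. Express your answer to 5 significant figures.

Var(ȳ_str) = Σₕ Wₕ²(1 − fₕ)sₕ²/nₕ with Wₕ = Nₕ/N, N = 26470.
Nonprofit: Wₕ = 0.05134114; term = 0.05134114²·(1 − 0.07799853)·1171000000/106 = 26848.107.
Public: Wₕ = 0.68209294; term = 0.68209294²·(1 − 0.14555525)·2080000000/2628 = 314636.47.
Private: Wₕ = 0.26656592; term = 0.26656592²·(1 − 0.02225057)·223200000/157 = 98771.437.
Sum = 440256.01.

440260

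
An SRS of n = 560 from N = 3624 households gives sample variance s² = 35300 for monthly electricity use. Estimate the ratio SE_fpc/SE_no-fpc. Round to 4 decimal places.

f = n/N = 560/3624 = 0.15452539.
SE_no-fpc = √(s²/n) = 7.9395034; SE_fpc = √((1−f)s²/n) = 7.300349.
Ratio = √(1−f) = 0.91949694.

0.9195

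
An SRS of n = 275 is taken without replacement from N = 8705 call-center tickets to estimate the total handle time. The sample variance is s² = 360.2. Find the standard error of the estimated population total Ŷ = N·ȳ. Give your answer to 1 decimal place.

9804.0

Var(Ŷ) = N²·Var(ȳ) = N²·(1 − n/N)·s²/n.
f = 275/8705 = 0.03159104; Var(ȳ) = 0.96840896·360.2/275 = 1.2684397.
Var(Ŷ) = 8705² · 1.2684397 = 9.6118587 × 10^7.
SE(Ŷ) = √(9.6118587 × 10^7) = 9804.0.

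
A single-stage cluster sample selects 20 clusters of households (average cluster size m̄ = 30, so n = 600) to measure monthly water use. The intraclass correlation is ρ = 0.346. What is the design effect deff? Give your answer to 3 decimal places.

deff = 1 + (30 − 1)·0.346 = 1 + 10.034 = 11.034.

11.034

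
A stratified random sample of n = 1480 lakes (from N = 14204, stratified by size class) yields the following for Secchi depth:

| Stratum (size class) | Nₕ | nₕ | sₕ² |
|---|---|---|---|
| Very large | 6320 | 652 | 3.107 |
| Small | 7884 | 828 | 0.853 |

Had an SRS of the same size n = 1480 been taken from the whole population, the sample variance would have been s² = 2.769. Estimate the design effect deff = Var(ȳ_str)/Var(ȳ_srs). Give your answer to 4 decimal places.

0.6743

Var(ȳ_str) = Σ Wₕ²(1−fₕ)sₕ²/nₕ with Wₕ = Nₕ/14204:
  Very large: (6320/14204)²·(1−652/6320)·3.107/652 = 8.4609524 × 10^-4
  Small: (7884/14204)²·(1−828/7884)·0.853/828 = 2.8405508 × 10^-4
  → Var(ȳ_str) = 0.0011301503.
Var(ȳ_srs) = (1 − 1480/14204)·2.769/1480 = 0.0016760009.
deff = 0.0011301503 / 0.0016760009 = 0.6743.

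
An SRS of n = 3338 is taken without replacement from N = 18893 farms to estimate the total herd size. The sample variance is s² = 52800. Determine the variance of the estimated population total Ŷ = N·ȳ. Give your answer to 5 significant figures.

Var(Ŷ) = N²·Var(ȳ) = N²·(1 − n/N)·s²/n.
f = 3338/18893 = 0.17667919; Var(ȳ) = 0.82332081·52800/3338 = 13.023169.
Var(Ŷ) = 18893² · 13.023169 = 4.6485609 × 10^9.

4.6486 × 10^9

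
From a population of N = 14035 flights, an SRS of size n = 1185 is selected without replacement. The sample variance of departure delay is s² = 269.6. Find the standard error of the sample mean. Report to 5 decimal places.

Under SRS without replacement, Var(ȳ) = (1 − f)·s²/n with f = n/N = 1185/14035 = 0.08443178.
Var(ȳ) = (1 − 0.08443178)·269.6/1185 = 0.91556822·0.22751055 = 0.20830143.
SE(ȳ) = √(0.20830143) = 0.45640.

0.45640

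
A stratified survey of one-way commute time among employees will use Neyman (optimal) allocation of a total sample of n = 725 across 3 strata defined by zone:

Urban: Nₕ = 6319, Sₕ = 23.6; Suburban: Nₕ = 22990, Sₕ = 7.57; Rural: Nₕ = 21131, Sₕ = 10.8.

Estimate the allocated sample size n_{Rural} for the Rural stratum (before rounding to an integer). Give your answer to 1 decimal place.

300.1

Neyman allocation: nₕ = n·NₕSₕ / Σⱼ NⱼSⱼ.
Σ NⱼSⱼ = 6319·23.6 + 22990·7.57 + 21131·10.8 = 551377.5.
n_{Rural} = 725·21131·10.8 / 551377.5 = 300.1.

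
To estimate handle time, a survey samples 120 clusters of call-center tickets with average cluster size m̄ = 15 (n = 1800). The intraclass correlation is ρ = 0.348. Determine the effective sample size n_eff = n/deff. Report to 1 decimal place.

deff = 1 + (15 − 1)·0.348 = 1 + 4.872 = 5.872.
n_eff = 1800 / 5.872 = 306.5.

306.5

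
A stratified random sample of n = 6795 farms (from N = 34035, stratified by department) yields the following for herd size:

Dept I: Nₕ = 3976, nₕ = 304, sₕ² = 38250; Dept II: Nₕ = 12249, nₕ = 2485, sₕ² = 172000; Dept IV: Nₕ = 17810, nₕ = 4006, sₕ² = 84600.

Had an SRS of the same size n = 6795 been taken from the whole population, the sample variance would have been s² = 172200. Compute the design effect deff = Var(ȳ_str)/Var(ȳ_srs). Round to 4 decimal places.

0.6515

Var(ȳ_str) = Σ Wₕ²(1−fₕ)sₕ²/nₕ with Wₕ = Nₕ/34035:
  Dept I: (3976/34035)²·(1−304/3976)·38250/304 = 1.5858255
  Dept II: (12249/34035)²·(1−2485/12249)·172000/2485 = 7.1462622
  Dept IV: (17810/34035)²·(1−4006/17810)·84600/4006 = 4.4820508
  → Var(ȳ_str) = 13.214139.
Var(ȳ_srs) = (1 − 6795/34035)·172200/6795 = 20.282666.
deff = 13.214139 / 20.282666 = 0.6515.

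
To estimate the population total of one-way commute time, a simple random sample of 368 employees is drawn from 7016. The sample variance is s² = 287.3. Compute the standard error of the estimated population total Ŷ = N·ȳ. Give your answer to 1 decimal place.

Var(Ŷ) = N²·Var(ȳ) = N²·(1 − n/N)·s²/n.
f = 368/7016 = 0.05245154; Var(ȳ) = 0.94754846·287.3/368 = 0.73975726.
Var(Ŷ) = 7016² · 0.73975726 = 3.6414001 × 10^7.
SE(Ŷ) = √(3.6414001 × 10^7) = 6034.4.

6034.4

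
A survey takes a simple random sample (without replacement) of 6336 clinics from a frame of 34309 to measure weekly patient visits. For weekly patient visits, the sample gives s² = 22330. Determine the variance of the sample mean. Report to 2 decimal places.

Under SRS without replacement, Var(ȳ) = (1 − f)·s²/n with f = n/N = 6336/34309 = 0.18467458.
Var(ȳ) = (1 − 0.18467458)·22330/6336 = 0.81532542·3.5243056 = 2.8734559.

2.87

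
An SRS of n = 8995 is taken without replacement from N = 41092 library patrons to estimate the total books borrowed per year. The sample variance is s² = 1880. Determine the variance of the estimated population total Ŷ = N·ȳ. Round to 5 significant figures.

Var(Ŷ) = N²·Var(ȳ) = N²·(1 − n/N)·s²/n.
f = 8995/41092 = 0.21889906; Var(ȳ) = 0.78110094·1880/8995 = 0.16325401.
Var(Ŷ) = 41092² · 0.16325401 = 2.7566296 × 10^8.

2.7566 × 10^8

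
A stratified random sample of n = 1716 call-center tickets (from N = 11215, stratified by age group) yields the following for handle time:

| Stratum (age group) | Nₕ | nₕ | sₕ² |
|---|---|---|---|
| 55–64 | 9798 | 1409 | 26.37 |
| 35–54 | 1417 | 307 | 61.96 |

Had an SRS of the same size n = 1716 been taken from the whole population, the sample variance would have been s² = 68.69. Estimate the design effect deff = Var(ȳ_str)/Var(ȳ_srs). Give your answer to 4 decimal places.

0.4352

Var(ȳ_str) = Σ Wₕ²(1−fₕ)sₕ²/nₕ with Wₕ = Nₕ/11215:
  55–64: (9798/11215)²·(1−1409/9798)·26.37/1409 = 0.012230613
  35–54: (1417/11215)²·(1−307/1417)·61.96/307 = 0.0025238719
  → Var(ȳ_str) = 0.014754485.
Var(ȳ_srs) = (1 − 1716/11215)·68.69/1716 = 0.033904305.
deff = 0.014754485 / 0.033904305 = 0.4352.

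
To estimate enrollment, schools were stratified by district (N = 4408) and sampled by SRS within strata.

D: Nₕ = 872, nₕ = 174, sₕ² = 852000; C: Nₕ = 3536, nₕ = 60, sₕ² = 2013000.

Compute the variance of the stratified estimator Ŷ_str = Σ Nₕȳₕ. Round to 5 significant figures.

Var(Ŷ_str) = Σₕ Nₕ²(1 − fₕ)sₕ²/nₕ.
D: 872²·(1 − 174/872)·852000/174 = 2.9803156 × 10^9.
C: 3536²·(1 − 60/3536)·2013000/60 = 4.1236761 × 10^11.
Sum = 4.1534793 × 10^11.

4.1535 × 10^11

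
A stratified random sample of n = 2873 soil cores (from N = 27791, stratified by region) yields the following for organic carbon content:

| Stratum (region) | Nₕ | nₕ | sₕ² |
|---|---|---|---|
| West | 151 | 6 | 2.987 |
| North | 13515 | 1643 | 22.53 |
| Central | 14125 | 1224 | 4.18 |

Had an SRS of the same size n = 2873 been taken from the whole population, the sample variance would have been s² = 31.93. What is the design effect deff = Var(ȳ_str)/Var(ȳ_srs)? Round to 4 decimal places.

Var(ȳ_str) = Σ Wₕ²(1−fₕ)sₕ²/nₕ with Wₕ = Nₕ/27791:
  West: (151/27791)²·(1−6/151)·2.987/6 = 1.411304 × 10^-5
  North: (13515/27791)²·(1−1643/13515)·22.53/1643 = 0.0028487558
  Central: (14125/27791)²·(1−1224/14125)·4.18/1224 = 8.0574635 × 10^-4
  → Var(ȳ_str) = 0.0036686152.
Var(ȳ_srs) = (1 − 2873/27791)·31.93/2873 = 0.0099648852.
deff = 0.0036686152 / 0.0099648852 = 0.3682.

0.3682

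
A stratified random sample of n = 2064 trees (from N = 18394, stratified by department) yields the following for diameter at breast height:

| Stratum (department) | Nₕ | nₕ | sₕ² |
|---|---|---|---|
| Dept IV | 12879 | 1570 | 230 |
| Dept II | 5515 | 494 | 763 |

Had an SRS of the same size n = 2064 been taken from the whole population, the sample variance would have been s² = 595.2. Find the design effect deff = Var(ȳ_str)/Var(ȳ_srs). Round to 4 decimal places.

Var(ȳ_str) = Σ Wₕ²(1−fₕ)sₕ²/nₕ with Wₕ = Nₕ/18394:
  Dept IV: (12879/18394)²·(1−1570/12879)·230/1570 = 0.063064095
  Dept II: (5515/18394)²·(1−494/5515)·763/494 = 0.12640986
  → Var(ȳ_str) = 0.18947396.
Var(ȳ_srs) = (1 − 2064/18394)·595.2/2064 = 0.25601372.
deff = 0.18947396 / 0.25601372 = 0.7401.

0.7401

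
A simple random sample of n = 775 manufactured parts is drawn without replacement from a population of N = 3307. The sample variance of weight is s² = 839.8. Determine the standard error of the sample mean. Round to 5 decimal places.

Under SRS without replacement, Var(ȳ) = (1 − f)·s²/n with f = n/N = 775/3307 = 0.23435138.
Var(ȳ) = (1 − 0.23435138)·839.8/775 = 0.76564862·1.0836129 = 0.82966673.
SE(ȳ) = √(0.82966673) = 0.91086.

0.91086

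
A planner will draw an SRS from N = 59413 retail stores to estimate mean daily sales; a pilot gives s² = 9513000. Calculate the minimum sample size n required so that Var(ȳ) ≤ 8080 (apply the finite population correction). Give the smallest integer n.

Without fpc, n₀ = s²/D = 9513000/8080 = 1177.3515.
With fpc, (1 − n/N)·s²/n ≤ D requires n ≥ n₀/(1 + n₀/N) = 1177.3515/(1 + 1177.3515/59413) = 1154.4740.
Rounding up, n = 1155.

1155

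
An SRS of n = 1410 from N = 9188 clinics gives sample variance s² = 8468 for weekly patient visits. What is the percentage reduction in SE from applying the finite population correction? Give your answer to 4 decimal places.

7.9924

f = n/N = 1410/9188 = 0.15346104.
SE_no-fpc = √(s²/n) = 2.4506476; SE_fpc = √((1−f)s²/n) = 2.2547809.
Ratio = √(1−f) = 0.92007552. Reduction = 100·(1 − 0.92007552) = 7.9924%.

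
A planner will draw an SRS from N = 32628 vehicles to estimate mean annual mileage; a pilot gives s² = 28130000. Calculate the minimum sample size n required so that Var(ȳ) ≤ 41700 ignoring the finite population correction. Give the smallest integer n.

675

Without fpc, n₀ = s²/D = 28130000/41700 = 674.5803.
Rounding up, n = 675.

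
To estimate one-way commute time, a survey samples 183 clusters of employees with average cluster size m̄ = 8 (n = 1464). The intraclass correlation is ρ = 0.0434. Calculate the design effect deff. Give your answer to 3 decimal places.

1.304

deff = 1 + (8 − 1)·0.0434 = 1 + 0.3038 = 1.3038.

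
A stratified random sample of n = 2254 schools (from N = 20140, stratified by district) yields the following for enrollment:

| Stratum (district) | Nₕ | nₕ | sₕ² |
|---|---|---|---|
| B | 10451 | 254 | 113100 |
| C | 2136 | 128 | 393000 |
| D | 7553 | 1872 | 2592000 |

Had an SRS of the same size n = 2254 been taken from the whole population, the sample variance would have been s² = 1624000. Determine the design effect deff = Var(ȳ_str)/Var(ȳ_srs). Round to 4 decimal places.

0.4625

Var(ȳ_str) = Σ Wₕ²(1−fₕ)sₕ²/nₕ with Wₕ = Nₕ/20140:
  B: (10451/20140)²·(1−254/10451)·113100/254 = 116.98771
  C: (2136/20140)²·(1−128/2136)·393000/128 = 32.465987
  D: (7553/20140)²·(1−1872/7553)·2592000/1872 = 146.47196
  → Var(ȳ_str) = 295.92566.
Var(ȳ_srs) = (1 − 2254/20140)·1624000/2254 = 639.86134.
deff = 295.92566 / 639.86134 = 0.4625.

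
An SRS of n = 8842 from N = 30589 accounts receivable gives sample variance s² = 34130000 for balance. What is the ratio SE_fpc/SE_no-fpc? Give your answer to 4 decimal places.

0.8432

f = n/N = 8842/30589 = 0.28905816.
SE_no-fpc = √(s²/n) = 62.128789; SE_fpc = √((1−f)s²/n) = 52.385359.
Ratio = √(1−f) = 0.84317367.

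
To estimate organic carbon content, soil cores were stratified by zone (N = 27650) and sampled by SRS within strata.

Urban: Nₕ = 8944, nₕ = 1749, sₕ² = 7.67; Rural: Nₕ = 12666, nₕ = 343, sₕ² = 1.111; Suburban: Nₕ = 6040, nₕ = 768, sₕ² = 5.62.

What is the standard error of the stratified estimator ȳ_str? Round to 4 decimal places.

Var(ȳ_str) = Σₕ Wₕ²(1 − fₕ)sₕ²/nₕ with Wₕ = Nₕ/N, N = 27650.
Urban: Wₕ = 0.32347197; term = 0.32347197²·(1 − 0.19555009)·7.67/1749 = 3.6912875 × 10^-4.
Rural: Wₕ = 0.45808318; term = 0.45808318²·(1 − 0.02708037)·1.111/343 = 6.6128032 × 10^-4.
Suburban: Wₕ = 0.21844485; term = 0.21844485²·(1 − 0.12715232)·5.62/768 = 3.0478751 × 10^-4.
Sum = 0.0013351966.
SE = √(0.0013351966) = 0.0365.

0.0365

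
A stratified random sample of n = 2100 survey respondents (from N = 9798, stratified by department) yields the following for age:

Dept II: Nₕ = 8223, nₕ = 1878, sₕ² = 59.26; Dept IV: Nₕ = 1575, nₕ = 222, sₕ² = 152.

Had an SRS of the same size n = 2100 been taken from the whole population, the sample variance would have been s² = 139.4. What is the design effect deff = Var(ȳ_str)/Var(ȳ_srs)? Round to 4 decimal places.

Var(ȳ_str) = Σ Wₕ²(1−fₕ)sₕ²/nₕ with Wₕ = Nₕ/9798:
  Dept II: (8223/9798)²·(1−1878/8223)·59.26/1878 = 0.017149565
  Dept IV: (1575/9798)²·(1−222/1575)·152/222 = 0.015198268
  → Var(ȳ_str) = 0.032347833.
Var(ȳ_srs) = (1 − 2100/9798)·139.4/2100 = 0.052153559.
deff = 0.032347833 / 0.052153559 = 0.6202.

0.6202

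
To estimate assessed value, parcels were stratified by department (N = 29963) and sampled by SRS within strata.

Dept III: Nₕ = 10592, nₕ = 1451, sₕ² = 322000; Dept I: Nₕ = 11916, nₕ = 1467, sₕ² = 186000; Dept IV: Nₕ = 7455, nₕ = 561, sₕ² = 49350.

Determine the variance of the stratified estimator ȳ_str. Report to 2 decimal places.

Var(ȳ_str) = Σₕ Wₕ²(1 − fₕ)sₕ²/nₕ with Wₕ = Nₕ/N, N = 29963.
Dept III: Wₕ = 0.35350265; term = 0.35350265²·(1 − 0.13699018)·322000/1451 = 23.932582.
Dept I: Wₕ = 0.39769048; term = 0.39769048²·(1 − 0.12311178)·186000/1467 = 17.583992.
Dept IV: Wₕ = 0.24880686; term = 0.24880686²·(1 − 0.07525151)·49350/561 = 5.0358482.
Sum = 46.552422.

46.55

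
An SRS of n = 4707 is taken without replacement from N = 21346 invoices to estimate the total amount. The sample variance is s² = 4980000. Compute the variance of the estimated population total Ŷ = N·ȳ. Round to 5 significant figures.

3.7578 × 10^11

Var(Ŷ) = N²·Var(ȳ) = N²·(1 − n/N)·s²/n.
f = 4707/21346 = 0.22050970; Var(ȳ) = 0.77949030·4980000/4707 = 824.69975.
Var(Ŷ) = 21346² · 824.69975 = 3.7577586 × 10^11.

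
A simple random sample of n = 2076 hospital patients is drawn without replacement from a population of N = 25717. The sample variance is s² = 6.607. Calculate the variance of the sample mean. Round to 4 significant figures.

0.002926

Under SRS without replacement, Var(ȳ) = (1 − f)·s²/n with f = n/N = 2076/25717 = 0.08072481.
Var(ȳ) = (1 − 0.08072481)·6.607/2076 = 0.91927519·0.0031825626 = 0.0029256508.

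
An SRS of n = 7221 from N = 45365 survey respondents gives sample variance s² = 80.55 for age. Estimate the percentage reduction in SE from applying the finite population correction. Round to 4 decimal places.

8.3035

f = n/N = 7221/45365 = 0.15917558.
SE_no-fpc = √(s²/n) = 0.10561707; SE_fpc = √((1−f)s²/n) = 0.096847131.
Ratio = √(1−f) = 0.91696479. Reduction = 100·(1 − 0.91696479) = 8.3035%.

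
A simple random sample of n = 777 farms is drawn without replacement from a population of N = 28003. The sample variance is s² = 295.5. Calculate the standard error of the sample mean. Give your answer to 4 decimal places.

0.6081

Under SRS without replacement, Var(ȳ) = (1 − f)·s²/n with f = n/N = 777/28003 = 0.02774703.
Var(ȳ) = (1 − 0.02774703)·295.5/777 = 0.97225297·0.38030888 = 0.36975644.
SE(ȳ) = √(0.36975644) = 0.6081.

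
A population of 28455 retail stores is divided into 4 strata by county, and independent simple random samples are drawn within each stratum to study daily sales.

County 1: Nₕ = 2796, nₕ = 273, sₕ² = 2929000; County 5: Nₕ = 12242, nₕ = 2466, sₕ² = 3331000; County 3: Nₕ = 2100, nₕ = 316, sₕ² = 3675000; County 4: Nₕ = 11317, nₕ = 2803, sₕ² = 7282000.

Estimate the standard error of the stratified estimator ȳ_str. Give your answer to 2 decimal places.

Var(ȳ_str) = Σₕ Wₕ²(1 − fₕ)sₕ²/nₕ with Wₕ = Nₕ/N, N = 28455.
County 1: Wₕ = 0.09826041; term = 0.09826041²·(1 − 0.09763948)·2929000/273 = 93.474675.
County 5: Wₕ = 0.43022316; term = 0.43022316²·(1 − 0.20143767)·3331000/2466 = 199.65397.
County 3: Wₕ = 0.07380074; term = 0.07380074²·(1 − 0.15047619)·3675000/316 = 53.810525.
County 4: Wₕ = 0.39771569; term = 0.39771569²·(1 − 0.24768048)·7282000/2803 = 309.15435.
Sum = 656.09352.
SE = √(656.09352) = 25.61.

25.61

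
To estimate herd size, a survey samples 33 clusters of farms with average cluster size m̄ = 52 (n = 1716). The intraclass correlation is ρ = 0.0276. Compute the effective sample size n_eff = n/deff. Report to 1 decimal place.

712.7

deff = 1 + (52 − 1)·0.0276 = 1 + 1.4076 = 2.4076.
n_eff = 1716 / 2.4076 = 712.7.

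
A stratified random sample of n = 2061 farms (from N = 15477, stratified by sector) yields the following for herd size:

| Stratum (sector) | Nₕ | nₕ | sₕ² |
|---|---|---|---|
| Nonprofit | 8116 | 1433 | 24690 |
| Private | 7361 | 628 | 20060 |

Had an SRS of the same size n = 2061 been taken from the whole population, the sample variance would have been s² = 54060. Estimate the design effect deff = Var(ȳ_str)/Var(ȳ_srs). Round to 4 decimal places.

0.4623

Var(ȳ_str) = Σ Wₕ²(1−fₕ)sₕ²/nₕ with Wₕ = Nₕ/15477:
  Nonprofit: (8116/15477)²·(1−1433/8116)·24690/1433 = 3.9013493
  Private: (7361/15477)²·(1−628/7361)·20060/628 = 6.6091126
  → Var(ȳ_str) = 10.510462.
Var(ȳ_srs) = (1 − 2061/15477)·54060/2061 = 22.73706.
deff = 10.510462 / 22.73706 = 0.4623.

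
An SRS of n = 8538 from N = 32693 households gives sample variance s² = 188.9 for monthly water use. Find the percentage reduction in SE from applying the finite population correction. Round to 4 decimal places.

14.0440

f = n/N = 8538/32693 = 0.26115682.
SE_no-fpc = √(s²/n) = 0.14874347; SE_fpc = √((1−f)s²/n) = 0.12785392.
Ratio = √(1−f) = 0.85955987. Reduction = 100·(1 − 0.85955987) = 14.0440%.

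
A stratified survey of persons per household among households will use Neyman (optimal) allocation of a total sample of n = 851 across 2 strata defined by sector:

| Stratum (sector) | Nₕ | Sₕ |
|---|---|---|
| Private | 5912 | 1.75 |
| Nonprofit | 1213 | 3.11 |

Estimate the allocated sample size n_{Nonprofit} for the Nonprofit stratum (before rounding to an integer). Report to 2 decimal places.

227.39

Neyman allocation: nₕ = n·NₕSₕ / Σⱼ NⱼSⱼ.
Σ NⱼSⱼ = 5912·1.75 + 1213·3.11 = 14118.43.
n_{Nonprofit} = 851·1213·3.11 / 14118.43 = 227.39.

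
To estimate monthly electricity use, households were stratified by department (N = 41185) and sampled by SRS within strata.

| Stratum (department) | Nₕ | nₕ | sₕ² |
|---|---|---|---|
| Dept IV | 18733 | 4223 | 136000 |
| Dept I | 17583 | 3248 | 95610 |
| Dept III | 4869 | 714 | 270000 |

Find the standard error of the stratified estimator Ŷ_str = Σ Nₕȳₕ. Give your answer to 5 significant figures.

154350

Var(Ŷ_str) = Σₕ Nₕ²(1 − fₕ)sₕ²/nₕ.
Dept IV: 18733²·(1 − 4223/18733)·136000/4223 = 8.7537184 × 10^9.
Dept I: 17583²·(1 − 3248/17583)·95610/3248 = 7.4195569 × 10^9.
Dept III: 4869²·(1 − 714/4869)·270000/714 = 7.6502628 × 10^9.
Sum = 2.3823538 × 10^10.
SE = √(2.3823538 × 10^10) = 154350.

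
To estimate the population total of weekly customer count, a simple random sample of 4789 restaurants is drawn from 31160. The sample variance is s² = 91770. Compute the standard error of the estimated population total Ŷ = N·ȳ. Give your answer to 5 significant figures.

Var(Ŷ) = N²·Var(ȳ) = N²·(1 − n/N)·s²/n.
f = 4789/31160 = 0.15369063; Var(ȳ) = 0.84630937·91770/4789 = 16.217542.
Var(Ŷ) = 31160² · 16.217542 = 1.5746351 × 10^10.
SE(Ŷ) = √(1.5746351 × 10^10) = 125480.

125480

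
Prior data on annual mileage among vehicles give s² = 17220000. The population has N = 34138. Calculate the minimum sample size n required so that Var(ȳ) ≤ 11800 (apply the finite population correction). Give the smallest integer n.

Without fpc, n₀ = s²/D = 17220000/11800 = 1459.3220.
With fpc, (1 − n/N)·s²/n ≤ D requires n ≥ n₀/(1 + n₀/N) = 1459.3220/(1 + 1459.3220/34138) = 1399.4967.
Rounding up, n = 1400.

1400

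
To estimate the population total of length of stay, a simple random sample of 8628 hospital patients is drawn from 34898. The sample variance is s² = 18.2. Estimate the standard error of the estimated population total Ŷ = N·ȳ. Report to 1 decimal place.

1390.6

Var(Ŷ) = N²·Var(ȳ) = N²·(1 − n/N)·s²/n.
f = 8628/34898 = 0.24723480; Var(ȳ) = 0.75276520·18.2/8628 = 0.0015878914.
Var(Ŷ) = 34898² · 0.0015878914 = 1.9338459 × 10^6.
SE(Ŷ) = √(1.9338459 × 10^6) = 1390.6.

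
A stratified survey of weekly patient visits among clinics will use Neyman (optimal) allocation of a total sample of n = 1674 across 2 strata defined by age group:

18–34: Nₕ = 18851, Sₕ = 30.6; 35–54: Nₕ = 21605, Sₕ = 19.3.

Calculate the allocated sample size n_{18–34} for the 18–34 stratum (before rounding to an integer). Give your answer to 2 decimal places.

Neyman allocation: nₕ = n·NₕSₕ / Σⱼ NⱼSⱼ.
Σ NⱼSⱼ = 18851·30.6 + 21605·19.3 = 993817.1.
n_{18–34} = 1674·18851·30.6 / 993817.1 = 971.64.

971.64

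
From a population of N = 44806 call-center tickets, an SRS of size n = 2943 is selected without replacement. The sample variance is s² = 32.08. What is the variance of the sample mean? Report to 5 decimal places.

0.01018

Under SRS without replacement, Var(ȳ) = (1 − f)·s²/n with f = n/N = 2943/44806 = 0.06568317.
Var(ȳ) = (1 − 0.06568317)·32.08/2943 = 0.93431683·0.010900442 = 0.010184466.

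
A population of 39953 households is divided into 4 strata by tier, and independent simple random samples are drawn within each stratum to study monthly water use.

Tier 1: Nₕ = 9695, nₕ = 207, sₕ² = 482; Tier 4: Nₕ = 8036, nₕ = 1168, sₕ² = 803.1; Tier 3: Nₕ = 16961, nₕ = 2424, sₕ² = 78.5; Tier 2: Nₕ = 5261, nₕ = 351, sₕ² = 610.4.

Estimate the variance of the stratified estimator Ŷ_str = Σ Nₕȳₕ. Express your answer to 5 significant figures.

3.0505 × 10^8

Var(Ŷ_str) = Σₕ Nₕ²(1 − fₕ)sₕ²/nₕ.
Tier 1: 9695²·(1 − 207/9695)·482/207 = 2.1419 × 10^8.
Tier 4: 8036²·(1 − 1168/8036)·803.1/1168 = 3.7948708 × 10^7.
Tier 3: 16961²·(1 − 2424/16961)·78.5/2424 = 7.9847861 × 10^6.
Tier 2: 5261²·(1 − 351/5261)·610.4/351 = 4.4921805 × 10^7.
Sum = 3.050453 × 10^8.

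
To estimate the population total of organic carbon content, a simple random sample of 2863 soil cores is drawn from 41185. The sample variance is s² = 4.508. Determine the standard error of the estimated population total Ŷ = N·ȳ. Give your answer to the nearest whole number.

Var(Ŷ) = N²·Var(ȳ) = N²·(1 − n/N)·s²/n.
f = 2863/41185 = 0.06951560; Var(ȳ) = 0.93048440·4.508/2863 = 0.0014651148.
Var(Ŷ) = 41185² · 0.0014651148 = 2.4851339 × 10^6.
SE(Ŷ) = √(2.4851339 × 10^6) = 1576.

1576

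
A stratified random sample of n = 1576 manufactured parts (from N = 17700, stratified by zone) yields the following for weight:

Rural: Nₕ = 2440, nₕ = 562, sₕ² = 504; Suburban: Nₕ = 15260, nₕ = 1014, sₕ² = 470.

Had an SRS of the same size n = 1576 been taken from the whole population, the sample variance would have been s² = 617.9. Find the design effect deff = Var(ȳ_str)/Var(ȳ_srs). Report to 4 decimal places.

0.9373

Var(ȳ_str) = Σ Wₕ²(1−fₕ)sₕ²/nₕ with Wₕ = Nₕ/17700:
  Rural: (2440/17700)²·(1−562/2440)·504/562 = 0.013116957
  Suburban: (15260/17700)²·(1−1014/15260)·470/1014 = 0.32163318
  → Var(ȳ_str) = 0.33475014.
Var(ȳ_srs) = (1 − 1576/17700)·617.9/1576 = 0.35715892.
deff = 0.33475014 / 0.35715892 = 0.9373.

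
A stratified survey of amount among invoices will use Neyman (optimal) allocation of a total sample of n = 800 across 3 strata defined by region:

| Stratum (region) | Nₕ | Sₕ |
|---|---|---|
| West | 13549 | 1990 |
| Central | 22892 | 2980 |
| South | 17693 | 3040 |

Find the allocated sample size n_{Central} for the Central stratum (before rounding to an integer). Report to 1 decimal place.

366.4

Neyman allocation: nₕ = n·NₕSₕ / Σⱼ NⱼSⱼ.
Σ NⱼSⱼ = 13549·1990 + 22892·2980 + 17693·3040 = 1.4896739 × 10^8.
n_{Central} = 800·22892·2980 / (1.4896739 × 10^8) = 366.4.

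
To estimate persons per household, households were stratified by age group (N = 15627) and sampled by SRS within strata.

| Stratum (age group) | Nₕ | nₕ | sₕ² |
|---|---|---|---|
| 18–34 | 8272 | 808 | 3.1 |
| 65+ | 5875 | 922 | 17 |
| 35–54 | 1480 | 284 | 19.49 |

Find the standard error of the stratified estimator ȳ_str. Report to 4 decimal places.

0.0605

Var(ȳ_str) = Σₕ Wₕ²(1 − fₕ)sₕ²/nₕ with Wₕ = Nₕ/N, N = 15627.
18–34: Wₕ = 0.52934024; term = 0.52934024²·(1 − 0.09767892)·3.1/808 = 9.7002129 × 10^-4.
65+: Wₕ = 0.37595188; term = 0.37595188²·(1 − 0.15693617)·17/922 = 0.0021970654.
35–54: Wₕ = 0.09470788; term = 0.09470788²·(1 − 0.19189189)·19.49/284 = 4.9743366 × 10^-4.
Sum = 0.0036645204.
SE = √(0.0036645204) = 0.0605.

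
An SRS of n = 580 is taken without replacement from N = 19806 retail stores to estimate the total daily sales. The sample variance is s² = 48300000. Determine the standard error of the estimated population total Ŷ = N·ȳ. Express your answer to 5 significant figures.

Var(Ŷ) = N²·Var(ȳ) = N²·(1 − n/N)·s²/n.
f = 580/19806 = 0.02928406; Var(ȳ) = 0.97071594·48300000/580 = 80837.207.
Var(Ŷ) = 19806² · 80837.207 = 3.1710628 × 10^13.
SE(Ŷ) = √(3.1710628 × 10^13) = 5.6312 × 10^6.

5.6312 × 10^6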